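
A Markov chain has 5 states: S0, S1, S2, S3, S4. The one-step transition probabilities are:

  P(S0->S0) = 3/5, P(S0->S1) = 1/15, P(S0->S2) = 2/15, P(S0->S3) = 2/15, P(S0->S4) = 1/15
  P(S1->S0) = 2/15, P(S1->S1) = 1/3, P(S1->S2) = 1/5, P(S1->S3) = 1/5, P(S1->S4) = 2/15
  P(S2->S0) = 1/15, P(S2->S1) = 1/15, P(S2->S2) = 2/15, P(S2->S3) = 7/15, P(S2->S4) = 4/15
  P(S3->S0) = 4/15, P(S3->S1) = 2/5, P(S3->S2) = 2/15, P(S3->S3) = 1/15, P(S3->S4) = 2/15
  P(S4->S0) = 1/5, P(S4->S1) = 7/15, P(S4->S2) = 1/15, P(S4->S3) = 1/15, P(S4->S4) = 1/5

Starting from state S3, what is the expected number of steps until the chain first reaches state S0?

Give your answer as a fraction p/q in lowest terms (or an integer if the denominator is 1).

Answer: 12975/2354

Derivation:
Let h_i = expected steps to first reach S0 from state i.
Boundary: h_S0 = 0.
First-step equations for the other states:
  h_S1 = 1 + 2/15*h_S0 + 1/3*h_S1 + 1/5*h_S2 + 1/5*h_S3 + 2/15*h_S4
  h_S2 = 1 + 1/15*h_S0 + 1/15*h_S1 + 2/15*h_S2 + 7/15*h_S3 + 4/15*h_S4
  h_S3 = 1 + 4/15*h_S0 + 2/5*h_S1 + 2/15*h_S2 + 1/15*h_S3 + 2/15*h_S4
  h_S4 = 1 + 1/5*h_S0 + 7/15*h_S1 + 1/15*h_S2 + 1/15*h_S3 + 1/5*h_S4

Substituting h_S0 = 0 and rearranging gives the linear system (I - Q) h = 1:
  [2/3, -1/5, -1/5, -2/15] . (h_S1, h_S2, h_S3, h_S4) = 1
  [-1/15, 13/15, -7/15, -4/15] . (h_S1, h_S2, h_S3, h_S4) = 1
  [-2/5, -2/15, 14/15, -2/15] . (h_S1, h_S2, h_S3, h_S4) = 1
  [-7/15, -1/15, -1/15, 4/5] . (h_S1, h_S2, h_S3, h_S4) = 1

Solving yields:
  h_S1 = 7365/1177
  h_S2 = 15105/2354
  h_S3 = 12975/2354
  h_S4 = 13875/2354

Starting state is S3, so the expected hitting time is h_S3 = 12975/2354.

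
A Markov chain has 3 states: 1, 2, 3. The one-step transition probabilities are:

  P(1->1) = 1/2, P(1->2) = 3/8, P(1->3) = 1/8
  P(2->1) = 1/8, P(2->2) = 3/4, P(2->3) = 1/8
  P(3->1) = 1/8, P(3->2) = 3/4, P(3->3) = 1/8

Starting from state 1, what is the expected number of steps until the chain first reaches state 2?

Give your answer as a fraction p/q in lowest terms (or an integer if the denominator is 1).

Let h_i = expected steps to first reach 2 from state i.
Boundary: h_2 = 0.
First-step equations for the other states:
  h_1 = 1 + 1/2*h_1 + 3/8*h_2 + 1/8*h_3
  h_3 = 1 + 1/8*h_1 + 3/4*h_2 + 1/8*h_3

Substituting h_2 = 0 and rearranging gives the linear system (I - Q) h = 1:
  [1/2, -1/8] . (h_1, h_3) = 1
  [-1/8, 7/8] . (h_1, h_3) = 1

Solving yields:
  h_1 = 64/27
  h_3 = 40/27

Starting state is 1, so the expected hitting time is h_1 = 64/27.

Answer: 64/27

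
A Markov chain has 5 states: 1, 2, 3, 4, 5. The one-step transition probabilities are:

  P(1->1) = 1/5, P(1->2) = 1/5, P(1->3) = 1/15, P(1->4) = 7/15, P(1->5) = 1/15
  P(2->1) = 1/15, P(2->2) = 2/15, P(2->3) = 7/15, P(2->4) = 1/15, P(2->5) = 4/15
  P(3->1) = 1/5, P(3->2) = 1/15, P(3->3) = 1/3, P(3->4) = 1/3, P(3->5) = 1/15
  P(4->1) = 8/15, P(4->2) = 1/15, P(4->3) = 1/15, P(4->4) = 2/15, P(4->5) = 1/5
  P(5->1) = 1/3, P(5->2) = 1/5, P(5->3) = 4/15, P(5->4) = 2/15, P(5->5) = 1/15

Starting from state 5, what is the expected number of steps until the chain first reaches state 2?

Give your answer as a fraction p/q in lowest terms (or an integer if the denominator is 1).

Let h_i = expected steps to first reach 2 from state i.
Boundary: h_2 = 0.
First-step equations for the other states:
  h_1 = 1 + 1/5*h_1 + 1/5*h_2 + 1/15*h_3 + 7/15*h_4 + 1/15*h_5
  h_3 = 1 + 1/5*h_1 + 1/15*h_2 + 1/3*h_3 + 1/3*h_4 + 1/15*h_5
  h_4 = 1 + 8/15*h_1 + 1/15*h_2 + 1/15*h_3 + 2/15*h_4 + 1/5*h_5
  h_5 = 1 + 1/3*h_1 + 1/5*h_2 + 4/15*h_3 + 2/15*h_4 + 1/15*h_5

Substituting h_2 = 0 and rearranging gives the linear system (I - Q) h = 1:
  [4/5, -1/15, -7/15, -1/15] . (h_1, h_3, h_4, h_5) = 1
  [-1/5, 2/3, -1/3, -1/15] . (h_1, h_3, h_4, h_5) = 1
  [-8/15, -1/15, 13/15, -1/5] . (h_1, h_3, h_4, h_5) = 1
  [-1/3, -4/15, -2/15, 14/15] . (h_1, h_3, h_4, h_5) = 1

Solving yields:
  h_1 = 8555/1219
  h_3 = 9955/1219
  h_4 = 9410/1219
  h_5 = 8550/1219

Starting state is 5, so the expected hitting time is h_5 = 8550/1219.

Answer: 8550/1219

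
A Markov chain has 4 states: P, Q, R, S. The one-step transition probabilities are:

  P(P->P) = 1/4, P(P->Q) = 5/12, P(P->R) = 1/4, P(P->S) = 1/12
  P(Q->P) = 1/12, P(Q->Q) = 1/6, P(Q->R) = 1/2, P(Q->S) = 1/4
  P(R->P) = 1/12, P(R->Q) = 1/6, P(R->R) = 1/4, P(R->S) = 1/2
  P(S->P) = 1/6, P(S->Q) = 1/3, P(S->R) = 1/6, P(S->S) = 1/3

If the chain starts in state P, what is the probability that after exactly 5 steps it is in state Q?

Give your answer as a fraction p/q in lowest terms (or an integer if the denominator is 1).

Computing P^5 by repeated multiplication:
P^1 =
  P: [1/4, 5/12, 1/4, 1/12]
  Q: [1/12, 1/6, 1/2, 1/4]
  R: [1/12, 1/6, 1/4, 1/2]
  S: [1/6, 1/3, 1/6, 1/3]
P^2 =
  P: [19/144, 35/144, 25/72, 5/18]
  Q: [17/144, 11/48, 13/48, 55/144]
  R: [5/36, 13/48, 1/4, 49/144]
  S: [5/36, 19/72, 11/36, 7/24]
P^3 =
  P: [37/288, 425/1728, 497/1728, 73/216]
  Q: [233/1728, 449/1728, 119/432, 95/288]
  R: [233/1728, 223/864, 125/432, 61/192]
  S: [113/864, 1/4, 7/24, 283/864]
P^4 =
  P: [689/5184, 2645/10368, 5875/20736, 6815/20736]
  Q: [691/5184, 1765/6912, 1987/6912, 1679/5184]
  R: [2743/20736, 1751/6912, 1991/6912, 6767/20736]
  S: [1373/10368, 2633/10368, 2957/10368, 1135/3456]
P^5 =
  P: [11021/82944, 31685/124416, 71263/248832, 5071/15552]
  Q: [8245/62208, 15799/62208, 71377/248832, 9031/27648]
  R: [32989/248832, 63235/248832, 2225/7776, 53/162]
  S: [16519/124416, 10555/41472, 5933/20736, 20317/62208]

(P^5)[P -> Q] = 31685/124416

Answer: 31685/124416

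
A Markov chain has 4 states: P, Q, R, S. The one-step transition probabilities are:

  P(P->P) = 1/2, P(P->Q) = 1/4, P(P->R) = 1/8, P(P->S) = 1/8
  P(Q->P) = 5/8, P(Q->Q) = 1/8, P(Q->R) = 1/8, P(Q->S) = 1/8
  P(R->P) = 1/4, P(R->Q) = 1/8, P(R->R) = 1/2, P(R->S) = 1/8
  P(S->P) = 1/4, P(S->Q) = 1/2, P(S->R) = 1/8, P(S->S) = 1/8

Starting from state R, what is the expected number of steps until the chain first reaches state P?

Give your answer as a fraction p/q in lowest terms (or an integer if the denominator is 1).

Answer: 512/161

Derivation:
Let h_i = expected steps to first reach P from state i.
Boundary: h_P = 0.
First-step equations for the other states:
  h_Q = 1 + 5/8*h_P + 1/8*h_Q + 1/8*h_R + 1/8*h_S
  h_R = 1 + 1/4*h_P + 1/8*h_Q + 1/2*h_R + 1/8*h_S
  h_S = 1 + 1/4*h_P + 1/2*h_Q + 1/8*h_R + 1/8*h_S

Substituting h_P = 0 and rearranging gives the linear system (I - Q) h = 1:
  [7/8, -1/8, -1/8] . (h_Q, h_R, h_S) = 1
  [-1/8, 1/2, -1/8] . (h_Q, h_R, h_S) = 1
  [-1/2, -1/8, 7/8] . (h_Q, h_R, h_S) = 1

Solving yields:
  h_Q = 320/161
  h_R = 512/161
  h_S = 440/161

Starting state is R, so the expected hitting time is h_R = 512/161.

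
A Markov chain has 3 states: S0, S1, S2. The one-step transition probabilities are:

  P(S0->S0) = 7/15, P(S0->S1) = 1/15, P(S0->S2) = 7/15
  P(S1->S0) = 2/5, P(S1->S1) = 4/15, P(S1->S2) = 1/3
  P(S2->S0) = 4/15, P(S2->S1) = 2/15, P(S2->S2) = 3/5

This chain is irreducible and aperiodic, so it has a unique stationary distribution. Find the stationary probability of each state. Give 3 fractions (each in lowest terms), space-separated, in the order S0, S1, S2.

Answer: 28/79 10/79 41/79

Derivation:
The stationary distribution satisfies pi = pi * P, i.e.:
  pi_S0 = 7/15*pi_S0 + 2/5*pi_S1 + 4/15*pi_S2
  pi_S1 = 1/15*pi_S0 + 4/15*pi_S1 + 2/15*pi_S2
  pi_S2 = 7/15*pi_S0 + 1/3*pi_S1 + 3/5*pi_S2
with normalization: pi_S0 + pi_S1 + pi_S2 = 1.

Using the first 2 balance equations plus normalization, the linear system A*pi = b is:
  [-8/15, 2/5, 4/15] . pi = 0
  [1/15, -11/15, 2/15] . pi = 0
  [1, 1, 1] . pi = 1

Solving yields:
  pi_S0 = 28/79
  pi_S1 = 10/79
  pi_S2 = 41/79

Verification (pi * P):
  28/79*7/15 + 10/79*2/5 + 41/79*4/15 = 28/79 = pi_S0  (ok)
  28/79*1/15 + 10/79*4/15 + 41/79*2/15 = 10/79 = pi_S1  (ok)
  28/79*7/15 + 10/79*1/3 + 41/79*3/5 = 41/79 = pi_S2  (ok)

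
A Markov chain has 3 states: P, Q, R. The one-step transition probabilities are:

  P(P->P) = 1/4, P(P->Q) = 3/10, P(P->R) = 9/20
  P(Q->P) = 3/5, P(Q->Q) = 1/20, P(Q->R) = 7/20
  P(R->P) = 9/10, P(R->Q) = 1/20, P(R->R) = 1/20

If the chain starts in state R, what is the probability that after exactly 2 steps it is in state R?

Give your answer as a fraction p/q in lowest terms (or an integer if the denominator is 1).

Computing P^2 by repeated multiplication:
P^1 =
  P: [1/4, 3/10, 9/20]
  Q: [3/5, 1/20, 7/20]
  R: [9/10, 1/20, 1/20]
P^2 =
  P: [259/400, 9/80, 6/25]
  Q: [99/200, 1/5, 61/200]
  R: [3/10, 11/40, 17/40]

(P^2)[R -> R] = 17/40

Answer: 17/40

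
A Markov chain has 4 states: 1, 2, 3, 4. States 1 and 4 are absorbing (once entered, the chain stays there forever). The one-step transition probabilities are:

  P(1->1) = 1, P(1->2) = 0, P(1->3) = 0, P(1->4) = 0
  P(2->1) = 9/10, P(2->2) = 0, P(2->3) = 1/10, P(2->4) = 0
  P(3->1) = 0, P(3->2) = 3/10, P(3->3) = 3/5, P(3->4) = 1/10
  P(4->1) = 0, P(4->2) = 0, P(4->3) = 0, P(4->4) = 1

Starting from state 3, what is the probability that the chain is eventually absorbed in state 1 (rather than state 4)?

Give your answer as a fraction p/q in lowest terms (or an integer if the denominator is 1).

Let a_i = P(absorbed in 1 | start in state i).
Boundary conditions: a_1 = 1, a_4 = 0.
For each transient state i, a_i = sum_j P(i->j) * a_j:
  a_2 = 9/10*a_1 + 0*a_2 + 1/10*a_3 + 0*a_4
  a_3 = 0*a_1 + 3/10*a_2 + 3/5*a_3 + 1/10*a_4

Substituting a_1 = 1 and a_4 = 0, rearrange to (I - Q) a = r where r[i] = P(i -> 1):
  [1, -1/10] . (a_2, a_3) = 9/10
  [-3/10, 2/5] . (a_2, a_3) = 0

Solving yields:
  a_2 = 36/37
  a_3 = 27/37

Starting state is 3, so the absorption probability is a_3 = 27/37.

Answer: 27/37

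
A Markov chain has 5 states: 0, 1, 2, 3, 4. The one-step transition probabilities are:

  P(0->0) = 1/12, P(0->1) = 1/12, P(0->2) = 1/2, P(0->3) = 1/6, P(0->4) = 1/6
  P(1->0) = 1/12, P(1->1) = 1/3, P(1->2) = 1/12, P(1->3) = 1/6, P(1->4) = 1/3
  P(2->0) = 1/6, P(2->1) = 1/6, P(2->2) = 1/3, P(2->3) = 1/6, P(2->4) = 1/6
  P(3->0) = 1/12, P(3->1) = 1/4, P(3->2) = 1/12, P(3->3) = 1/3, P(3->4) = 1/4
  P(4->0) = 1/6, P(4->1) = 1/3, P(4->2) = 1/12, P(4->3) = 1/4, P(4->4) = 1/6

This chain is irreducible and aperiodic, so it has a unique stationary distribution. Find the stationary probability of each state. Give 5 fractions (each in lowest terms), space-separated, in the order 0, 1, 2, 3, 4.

Answer: 1732/14803 3792/14803 2607/14803 3298/14803 3374/14803

Derivation:
The stationary distribution satisfies pi = pi * P, i.e.:
  pi_0 = 1/12*pi_0 + 1/12*pi_1 + 1/6*pi_2 + 1/12*pi_3 + 1/6*pi_4
  pi_1 = 1/12*pi_0 + 1/3*pi_1 + 1/6*pi_2 + 1/4*pi_3 + 1/3*pi_4
  pi_2 = 1/2*pi_0 + 1/12*pi_1 + 1/3*pi_2 + 1/12*pi_3 + 1/12*pi_4
  pi_3 = 1/6*pi_0 + 1/6*pi_1 + 1/6*pi_2 + 1/3*pi_3 + 1/4*pi_4
  pi_4 = 1/6*pi_0 + 1/3*pi_1 + 1/6*pi_2 + 1/4*pi_3 + 1/6*pi_4
with normalization: pi_0 + pi_1 + pi_2 + pi_3 + pi_4 = 1.

Using the first 4 balance equations plus normalization, the linear system A*pi = b is:
  [-11/12, 1/12, 1/6, 1/12, 1/6] . pi = 0
  [1/12, -2/3, 1/6, 1/4, 1/3] . pi = 0
  [1/2, 1/12, -2/3, 1/12, 1/12] . pi = 0
  [1/6, 1/6, 1/6, -2/3, 1/4] . pi = 0
  [1, 1, 1, 1, 1] . pi = 1

Solving yields:
  pi_0 = 1732/14803
  pi_1 = 3792/14803
  pi_2 = 2607/14803
  pi_3 = 3298/14803
  pi_4 = 3374/14803

Verification (pi * P):
  1732/14803*1/12 + 3792/14803*1/12 + 2607/14803*1/6 + 3298/14803*1/12 + 3374/14803*1/6 = 1732/14803 = pi_0  (ok)
  1732/14803*1/12 + 3792/14803*1/3 + 2607/14803*1/6 + 3298/14803*1/4 + 3374/14803*1/3 = 3792/14803 = pi_1  (ok)
  1732/14803*1/2 + 3792/14803*1/12 + 2607/14803*1/3 + 3298/14803*1/12 + 3374/14803*1/12 = 2607/14803 = pi_2  (ok)
  1732/14803*1/6 + 3792/14803*1/6 + 2607/14803*1/6 + 3298/14803*1/3 + 3374/14803*1/4 = 3298/14803 = pi_3  (ok)
  1732/14803*1/6 + 3792/14803*1/3 + 2607/14803*1/6 + 3298/14803*1/4 + 3374/14803*1/6 = 3374/14803 = pi_4  (ok)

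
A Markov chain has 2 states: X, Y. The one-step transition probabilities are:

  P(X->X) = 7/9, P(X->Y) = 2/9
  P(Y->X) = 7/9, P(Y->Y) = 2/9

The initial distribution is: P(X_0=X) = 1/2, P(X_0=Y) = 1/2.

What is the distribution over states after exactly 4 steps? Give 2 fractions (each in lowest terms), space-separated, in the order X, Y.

Propagating the distribution step by step (d_{t+1} = d_t * P):
d_0 = (X=1/2, Y=1/2)
  d_1[X] = 1/2*7/9 + 1/2*7/9 = 7/9
  d_1[Y] = 1/2*2/9 + 1/2*2/9 = 2/9
d_1 = (X=7/9, Y=2/9)
  d_2[X] = 7/9*7/9 + 2/9*7/9 = 7/9
  d_2[Y] = 7/9*2/9 + 2/9*2/9 = 2/9
d_2 = (X=7/9, Y=2/9)
  d_3[X] = 7/9*7/9 + 2/9*7/9 = 7/9
  d_3[Y] = 7/9*2/9 + 2/9*2/9 = 2/9
d_3 = (X=7/9, Y=2/9)
  d_4[X] = 7/9*7/9 + 2/9*7/9 = 7/9
  d_4[Y] = 7/9*2/9 + 2/9*2/9 = 2/9
d_4 = (X=7/9, Y=2/9)

Answer: 7/9 2/9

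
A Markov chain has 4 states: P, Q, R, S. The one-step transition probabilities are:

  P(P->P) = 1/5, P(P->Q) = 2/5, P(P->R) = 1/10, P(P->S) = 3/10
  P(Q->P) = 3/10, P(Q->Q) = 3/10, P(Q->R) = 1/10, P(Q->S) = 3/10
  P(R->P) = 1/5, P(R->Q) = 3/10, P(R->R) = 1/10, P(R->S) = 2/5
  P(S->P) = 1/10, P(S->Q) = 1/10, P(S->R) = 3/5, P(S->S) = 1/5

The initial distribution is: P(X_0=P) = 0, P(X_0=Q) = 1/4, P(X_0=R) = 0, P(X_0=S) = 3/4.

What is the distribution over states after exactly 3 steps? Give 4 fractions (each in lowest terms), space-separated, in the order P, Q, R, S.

Propagating the distribution step by step (d_{t+1} = d_t * P):
d_0 = (P=0, Q=1/4, R=0, S=3/4)
  d_1[P] = 0*1/5 + 1/4*3/10 + 0*1/5 + 3/4*1/10 = 3/20
  d_1[Q] = 0*2/5 + 1/4*3/10 + 0*3/10 + 3/4*1/10 = 3/20
  d_1[R] = 0*1/10 + 1/4*1/10 + 0*1/10 + 3/4*3/5 = 19/40
  d_1[S] = 0*3/10 + 1/4*3/10 + 0*2/5 + 3/4*1/5 = 9/40
d_1 = (P=3/20, Q=3/20, R=19/40, S=9/40)
  d_2[P] = 3/20*1/5 + 3/20*3/10 + 19/40*1/5 + 9/40*1/10 = 77/400
  d_2[Q] = 3/20*2/5 + 3/20*3/10 + 19/40*3/10 + 9/40*1/10 = 27/100
  d_2[R] = 3/20*1/10 + 3/20*1/10 + 19/40*1/10 + 9/40*3/5 = 17/80
  d_2[S] = 3/20*3/10 + 3/20*3/10 + 19/40*2/5 + 9/40*1/5 = 13/40
d_2 = (P=77/400, Q=27/100, R=17/80, S=13/40)
  d_3[P] = 77/400*1/5 + 27/100*3/10 + 17/80*1/5 + 13/40*1/10 = 389/2000
  d_3[Q] = 77/400*2/5 + 27/100*3/10 + 17/80*3/10 + 13/40*1/10 = 1017/4000
  d_3[R] = 77/400*1/10 + 27/100*1/10 + 17/80*1/10 + 13/40*3/5 = 21/80
  d_3[S] = 77/400*3/10 + 27/100*3/10 + 17/80*2/5 + 13/40*1/5 = 231/800
d_3 = (P=389/2000, Q=1017/4000, R=21/80, S=231/800)

Answer: 389/2000 1017/4000 21/80 231/800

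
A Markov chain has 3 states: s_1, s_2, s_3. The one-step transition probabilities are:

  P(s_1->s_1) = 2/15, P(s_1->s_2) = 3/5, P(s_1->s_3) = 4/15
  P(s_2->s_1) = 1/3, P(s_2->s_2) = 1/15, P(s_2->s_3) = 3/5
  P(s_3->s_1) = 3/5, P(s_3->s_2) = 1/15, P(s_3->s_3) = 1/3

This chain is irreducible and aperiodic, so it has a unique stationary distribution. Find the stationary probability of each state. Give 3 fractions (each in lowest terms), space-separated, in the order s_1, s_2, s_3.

The stationary distribution satisfies pi = pi * P, i.e.:
  pi_s_1 = 2/15*pi_s_1 + 1/3*pi_s_2 + 3/5*pi_s_3
  pi_s_2 = 3/5*pi_s_1 + 1/15*pi_s_2 + 1/15*pi_s_3
  pi_s_3 = 4/15*pi_s_1 + 3/5*pi_s_2 + 1/3*pi_s_3
with normalization: pi_s_1 + pi_s_2 + pi_s_3 = 1.

Using the first 2 balance equations plus normalization, the linear system A*pi = b is:
  [-13/15, 1/3, 3/5] . pi = 0
  [3/5, -14/15, 1/15] . pi = 0
  [1, 1, 1] . pi = 1

Solving yields:
  pi_s_1 = 131/362
  pi_s_2 = 47/181
  pi_s_3 = 137/362

Verification (pi * P):
  131/362*2/15 + 47/181*1/3 + 137/362*3/5 = 131/362 = pi_s_1  (ok)
  131/362*3/5 + 47/181*1/15 + 137/362*1/15 = 47/181 = pi_s_2  (ok)
  131/362*4/15 + 47/181*3/5 + 137/362*1/3 = 137/362 = pi_s_3  (ok)

Answer: 131/362 47/181 137/362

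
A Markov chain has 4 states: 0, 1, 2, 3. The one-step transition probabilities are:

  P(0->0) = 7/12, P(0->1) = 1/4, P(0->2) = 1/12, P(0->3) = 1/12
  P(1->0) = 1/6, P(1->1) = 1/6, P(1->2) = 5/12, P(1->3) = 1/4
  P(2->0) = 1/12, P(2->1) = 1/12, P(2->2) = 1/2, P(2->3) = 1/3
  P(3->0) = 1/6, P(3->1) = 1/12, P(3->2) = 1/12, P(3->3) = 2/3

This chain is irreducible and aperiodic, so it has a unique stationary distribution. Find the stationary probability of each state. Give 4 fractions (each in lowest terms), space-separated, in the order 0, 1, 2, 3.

Answer: 139/547 75/547 121/547 212/547

Derivation:
The stationary distribution satisfies pi = pi * P, i.e.:
  pi_0 = 7/12*pi_0 + 1/6*pi_1 + 1/12*pi_2 + 1/6*pi_3
  pi_1 = 1/4*pi_0 + 1/6*pi_1 + 1/12*pi_2 + 1/12*pi_3
  pi_2 = 1/12*pi_0 + 5/12*pi_1 + 1/2*pi_2 + 1/12*pi_3
  pi_3 = 1/12*pi_0 + 1/4*pi_1 + 1/3*pi_2 + 2/3*pi_3
with normalization: pi_0 + pi_1 + pi_2 + pi_3 = 1.

Using the first 3 balance equations plus normalization, the linear system A*pi = b is:
  [-5/12, 1/6, 1/12, 1/6] . pi = 0
  [1/4, -5/6, 1/12, 1/12] . pi = 0
  [1/12, 5/12, -1/2, 1/12] . pi = 0
  [1, 1, 1, 1] . pi = 1

Solving yields:
  pi_0 = 139/547
  pi_1 = 75/547
  pi_2 = 121/547
  pi_3 = 212/547

Verification (pi * P):
  139/547*7/12 + 75/547*1/6 + 121/547*1/12 + 212/547*1/6 = 139/547 = pi_0  (ok)
  139/547*1/4 + 75/547*1/6 + 121/547*1/12 + 212/547*1/12 = 75/547 = pi_1  (ok)
  139/547*1/12 + 75/547*5/12 + 121/547*1/2 + 212/547*1/12 = 121/547 = pi_2  (ok)
  139/547*1/12 + 75/547*1/4 + 121/547*1/3 + 212/547*2/3 = 212/547 = pi_3  (ok)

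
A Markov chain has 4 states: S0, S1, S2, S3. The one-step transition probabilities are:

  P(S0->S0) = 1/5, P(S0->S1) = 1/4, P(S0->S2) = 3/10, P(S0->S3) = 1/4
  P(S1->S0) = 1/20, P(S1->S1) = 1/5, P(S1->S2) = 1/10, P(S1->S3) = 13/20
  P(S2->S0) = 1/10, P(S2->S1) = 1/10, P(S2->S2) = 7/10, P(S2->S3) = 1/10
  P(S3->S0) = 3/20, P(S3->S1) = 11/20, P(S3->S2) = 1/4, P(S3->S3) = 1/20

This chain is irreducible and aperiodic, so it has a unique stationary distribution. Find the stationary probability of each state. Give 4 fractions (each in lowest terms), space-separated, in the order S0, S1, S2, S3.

Answer: 556/5025 84/335 1991/5025 406/1675

Derivation:
The stationary distribution satisfies pi = pi * P, i.e.:
  pi_S0 = 1/5*pi_S0 + 1/20*pi_S1 + 1/10*pi_S2 + 3/20*pi_S3
  pi_S1 = 1/4*pi_S0 + 1/5*pi_S1 + 1/10*pi_S2 + 11/20*pi_S3
  pi_S2 = 3/10*pi_S0 + 1/10*pi_S1 + 7/10*pi_S2 + 1/4*pi_S3
  pi_S3 = 1/4*pi_S0 + 13/20*pi_S1 + 1/10*pi_S2 + 1/20*pi_S3
with normalization: pi_S0 + pi_S1 + pi_S2 + pi_S3 = 1.

Using the first 3 balance equations plus normalization, the linear system A*pi = b is:
  [-4/5, 1/20, 1/10, 3/20] . pi = 0
  [1/4, -4/5, 1/10, 11/20] . pi = 0
  [3/10, 1/10, -3/10, 1/4] . pi = 0
  [1, 1, 1, 1] . pi = 1

Solving yields:
  pi_S0 = 556/5025
  pi_S1 = 84/335
  pi_S2 = 1991/5025
  pi_S3 = 406/1675

Verification (pi * P):
  556/5025*1/5 + 84/335*1/20 + 1991/5025*1/10 + 406/1675*3/20 = 556/5025 = pi_S0  (ok)
  556/5025*1/4 + 84/335*1/5 + 1991/5025*1/10 + 406/1675*11/20 = 84/335 = pi_S1  (ok)
  556/5025*3/10 + 84/335*1/10 + 1991/5025*7/10 + 406/1675*1/4 = 1991/5025 = pi_S2  (ok)
  556/5025*1/4 + 84/335*13/20 + 1991/5025*1/10 + 406/1675*1/20 = 406/1675 = pi_S3  (ok)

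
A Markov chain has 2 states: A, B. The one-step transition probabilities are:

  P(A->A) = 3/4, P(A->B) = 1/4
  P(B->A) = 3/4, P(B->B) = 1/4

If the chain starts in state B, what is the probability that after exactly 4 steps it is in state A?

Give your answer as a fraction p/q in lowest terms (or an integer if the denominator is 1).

Answer: 3/4

Derivation:
Computing P^4 by repeated multiplication:
P^1 =
  A: [3/4, 1/4]
  B: [3/4, 1/4]
P^2 =
  A: [3/4, 1/4]
  B: [3/4, 1/4]
P^3 =
  A: [3/4, 1/4]
  B: [3/4, 1/4]
P^4 =
  A: [3/4, 1/4]
  B: [3/4, 1/4]

(P^4)[B -> A] = 3/4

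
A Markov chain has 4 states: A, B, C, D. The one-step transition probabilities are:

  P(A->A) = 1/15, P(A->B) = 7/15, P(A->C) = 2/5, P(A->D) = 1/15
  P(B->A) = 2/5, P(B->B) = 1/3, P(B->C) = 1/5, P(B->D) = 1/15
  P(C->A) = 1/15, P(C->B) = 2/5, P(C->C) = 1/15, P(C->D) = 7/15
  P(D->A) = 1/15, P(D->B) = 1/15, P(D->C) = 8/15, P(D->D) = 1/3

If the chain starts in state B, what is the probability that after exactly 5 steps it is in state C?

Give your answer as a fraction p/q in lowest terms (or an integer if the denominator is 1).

Computing P^5 by repeated multiplication:
P^1 =
  A: [1/15, 7/15, 2/5, 1/15]
  B: [2/5, 1/3, 1/5, 1/15]
  C: [1/15, 2/5, 1/15, 7/15]
  D: [1/15, 1/15, 8/15, 1/3]
P^2 =
  A: [2/9, 79/225, 41/225, 11/45]
  B: [8/45, 86/225, 62/225, 37/225]
  C: [1/5, 2/9, 9/25, 49/225]
  D: [4/45, 13/45, 19/75, 83/225]
P^3 =
  A: [124/675, 1046/3375, 1018/3375, 691/3375]
  B: [131/675, 373/1125, 856/3375, 149/675]
  C: [19/135, 44/135, 893/3375, 907/3375]
  D: [22/135, 178/675, 1036/3375, 899/3375]
P^4 =
  A: [1721/10125, 16369/50625, 4468/16875, 12247/50625]
  B: [598/3375, 16061/50625, 1567/5625, 11491/50625]
  C: [71/405, 1006/3375, 14299/50625, 12361/50625]
  D: [313/2025, 3083/10125, 14198/50625, 13187/50625]
P^5 =
  A: [26494/151875, 234751/759375, 212117/759375, 180037/759375]
  B: [26186/151875, 239204/759375, 208034/759375, 181207/759375]
  C: [1681/10125, 47146/151875, 7841/28125, 185863/759375]
  D: [5108/30375, 9209/30375, 70963/253125, 188561/759375]

(P^5)[B -> C] = 208034/759375

Answer: 208034/759375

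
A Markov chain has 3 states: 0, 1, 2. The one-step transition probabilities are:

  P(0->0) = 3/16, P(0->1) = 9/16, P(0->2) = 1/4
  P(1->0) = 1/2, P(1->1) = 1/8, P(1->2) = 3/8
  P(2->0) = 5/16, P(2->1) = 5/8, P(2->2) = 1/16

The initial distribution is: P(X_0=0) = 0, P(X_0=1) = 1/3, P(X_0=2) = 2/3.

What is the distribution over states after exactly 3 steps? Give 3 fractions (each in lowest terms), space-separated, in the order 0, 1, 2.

Propagating the distribution step by step (d_{t+1} = d_t * P):
d_0 = (0=0, 1=1/3, 2=2/3)
  d_1[0] = 0*3/16 + 1/3*1/2 + 2/3*5/16 = 3/8
  d_1[1] = 0*9/16 + 1/3*1/8 + 2/3*5/8 = 11/24
  d_1[2] = 0*1/4 + 1/3*3/8 + 2/3*1/16 = 1/6
d_1 = (0=3/8, 1=11/24, 2=1/6)
  d_2[0] = 3/8*3/16 + 11/24*1/2 + 1/6*5/16 = 45/128
  d_2[1] = 3/8*9/16 + 11/24*1/8 + 1/6*5/8 = 143/384
  d_2[2] = 3/8*1/4 + 11/24*3/8 + 1/6*1/16 = 53/192
d_2 = (0=45/128, 1=143/384, 2=53/192)
  d_3[0] = 45/128*3/16 + 143/384*1/2 + 53/192*5/16 = 693/2048
  d_3[1] = 45/128*9/16 + 143/384*1/8 + 53/192*5/8 = 2561/6144
  d_3[2] = 45/128*1/4 + 143/384*3/8 + 53/192*1/16 = 47/192
d_3 = (0=693/2048, 1=2561/6144, 2=47/192)

Answer: 693/2048 2561/6144 47/192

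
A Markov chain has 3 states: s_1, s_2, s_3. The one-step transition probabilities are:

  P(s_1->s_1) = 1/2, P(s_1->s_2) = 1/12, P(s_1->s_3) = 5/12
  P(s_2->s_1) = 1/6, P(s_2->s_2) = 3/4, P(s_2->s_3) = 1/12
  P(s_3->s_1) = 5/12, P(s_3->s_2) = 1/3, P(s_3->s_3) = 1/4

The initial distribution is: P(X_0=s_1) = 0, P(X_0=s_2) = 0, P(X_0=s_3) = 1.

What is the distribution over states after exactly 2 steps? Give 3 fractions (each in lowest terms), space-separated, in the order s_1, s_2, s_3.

Propagating the distribution step by step (d_{t+1} = d_t * P):
d_0 = (s_1=0, s_2=0, s_3=1)
  d_1[s_1] = 0*1/2 + 0*1/6 + 1*5/12 = 5/12
  d_1[s_2] = 0*1/12 + 0*3/4 + 1*1/3 = 1/3
  d_1[s_3] = 0*5/12 + 0*1/12 + 1*1/4 = 1/4
d_1 = (s_1=5/12, s_2=1/3, s_3=1/4)
  d_2[s_1] = 5/12*1/2 + 1/3*1/6 + 1/4*5/12 = 53/144
  d_2[s_2] = 5/12*1/12 + 1/3*3/4 + 1/4*1/3 = 53/144
  d_2[s_3] = 5/12*5/12 + 1/3*1/12 + 1/4*1/4 = 19/72
d_2 = (s_1=53/144, s_2=53/144, s_3=19/72)

Answer: 53/144 53/144 19/72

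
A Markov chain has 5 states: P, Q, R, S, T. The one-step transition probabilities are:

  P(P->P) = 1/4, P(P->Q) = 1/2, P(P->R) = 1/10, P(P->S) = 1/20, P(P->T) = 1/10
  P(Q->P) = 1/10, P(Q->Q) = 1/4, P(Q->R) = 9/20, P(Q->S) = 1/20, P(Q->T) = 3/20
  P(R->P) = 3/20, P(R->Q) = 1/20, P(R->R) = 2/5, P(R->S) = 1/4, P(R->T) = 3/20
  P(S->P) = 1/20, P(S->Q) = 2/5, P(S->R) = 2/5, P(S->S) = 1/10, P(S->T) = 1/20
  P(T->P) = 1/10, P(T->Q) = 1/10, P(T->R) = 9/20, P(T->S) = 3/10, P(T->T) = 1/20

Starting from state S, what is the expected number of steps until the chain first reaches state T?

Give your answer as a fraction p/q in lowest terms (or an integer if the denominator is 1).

Let h_i = expected steps to first reach T from state i.
Boundary: h_T = 0.
First-step equations for the other states:
  h_P = 1 + 1/4*h_P + 1/2*h_Q + 1/10*h_R + 1/20*h_S + 1/10*h_T
  h_Q = 1 + 1/10*h_P + 1/4*h_Q + 9/20*h_R + 1/20*h_S + 3/20*h_T
  h_R = 1 + 3/20*h_P + 1/20*h_Q + 2/5*h_R + 1/4*h_S + 3/20*h_T
  h_S = 1 + 1/20*h_P + 2/5*h_Q + 2/5*h_R + 1/10*h_S + 1/20*h_T

Substituting h_T = 0 and rearranging gives the linear system (I - Q) h = 1:
  [3/4, -1/2, -1/10, -1/20] . (h_P, h_Q, h_R, h_S) = 1
  [-1/10, 3/4, -9/20, -1/20] . (h_P, h_Q, h_R, h_S) = 1
  [-3/20, -1/20, 3/5, -1/4] . (h_P, h_Q, h_R, h_S) = 1
  [-1/20, -2/5, -2/5, 9/10] . (h_P, h_Q, h_R, h_S) = 1

Solving yields:
  h_P = 146060/18109
  h_Q = 139120/18109
  h_R = 142140/18109
  h_S = 153240/18109

Starting state is S, so the expected hitting time is h_S = 153240/18109.

Answer: 153240/18109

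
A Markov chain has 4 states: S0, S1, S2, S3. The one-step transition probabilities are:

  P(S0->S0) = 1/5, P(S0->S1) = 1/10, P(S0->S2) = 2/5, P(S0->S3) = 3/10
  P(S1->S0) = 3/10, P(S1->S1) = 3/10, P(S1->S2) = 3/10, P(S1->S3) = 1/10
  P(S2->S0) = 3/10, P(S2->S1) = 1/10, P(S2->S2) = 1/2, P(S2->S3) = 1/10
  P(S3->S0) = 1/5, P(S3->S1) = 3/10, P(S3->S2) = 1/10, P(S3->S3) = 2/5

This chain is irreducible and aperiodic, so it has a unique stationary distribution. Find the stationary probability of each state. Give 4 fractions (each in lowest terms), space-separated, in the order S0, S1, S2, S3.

Answer: 20/79 113/632 223/632 17/79

Derivation:
The stationary distribution satisfies pi = pi * P, i.e.:
  pi_S0 = 1/5*pi_S0 + 3/10*pi_S1 + 3/10*pi_S2 + 1/5*pi_S3
  pi_S1 = 1/10*pi_S0 + 3/10*pi_S1 + 1/10*pi_S2 + 3/10*pi_S3
  pi_S2 = 2/5*pi_S0 + 3/10*pi_S1 + 1/2*pi_S2 + 1/10*pi_S3
  pi_S3 = 3/10*pi_S0 + 1/10*pi_S1 + 1/10*pi_S2 + 2/5*pi_S3
with normalization: pi_S0 + pi_S1 + pi_S2 + pi_S3 = 1.

Using the first 3 balance equations plus normalization, the linear system A*pi = b is:
  [-4/5, 3/10, 3/10, 1/5] . pi = 0
  [1/10, -7/10, 1/10, 3/10] . pi = 0
  [2/5, 3/10, -1/2, 1/10] . pi = 0
  [1, 1, 1, 1] . pi = 1

Solving yields:
  pi_S0 = 20/79
  pi_S1 = 113/632
  pi_S2 = 223/632
  pi_S3 = 17/79

Verification (pi * P):
  20/79*1/5 + 113/632*3/10 + 223/632*3/10 + 17/79*1/5 = 20/79 = pi_S0  (ok)
  20/79*1/10 + 113/632*3/10 + 223/632*1/10 + 17/79*3/10 = 113/632 = pi_S1  (ok)
  20/79*2/5 + 113/632*3/10 + 223/632*1/2 + 17/79*1/10 = 223/632 = pi_S2  (ok)
  20/79*3/10 + 113/632*1/10 + 223/632*1/10 + 17/79*2/5 = 17/79 = pi_S3  (ok)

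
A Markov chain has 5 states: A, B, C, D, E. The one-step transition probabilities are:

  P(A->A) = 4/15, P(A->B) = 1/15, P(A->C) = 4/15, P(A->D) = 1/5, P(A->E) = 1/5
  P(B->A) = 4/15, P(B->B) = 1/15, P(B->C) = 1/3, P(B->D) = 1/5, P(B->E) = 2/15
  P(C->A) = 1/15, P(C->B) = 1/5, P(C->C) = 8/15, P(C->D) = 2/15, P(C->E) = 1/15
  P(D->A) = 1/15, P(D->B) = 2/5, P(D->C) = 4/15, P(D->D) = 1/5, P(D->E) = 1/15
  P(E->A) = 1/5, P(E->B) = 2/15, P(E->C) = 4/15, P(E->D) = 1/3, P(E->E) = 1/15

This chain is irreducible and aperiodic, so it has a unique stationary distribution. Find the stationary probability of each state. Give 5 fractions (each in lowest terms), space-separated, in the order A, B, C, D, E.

The stationary distribution satisfies pi = pi * P, i.e.:
  pi_A = 4/15*pi_A + 4/15*pi_B + 1/15*pi_C + 1/15*pi_D + 1/5*pi_E
  pi_B = 1/15*pi_A + 1/15*pi_B + 1/5*pi_C + 2/5*pi_D + 2/15*pi_E
  pi_C = 4/15*pi_A + 1/3*pi_B + 8/15*pi_C + 4/15*pi_D + 4/15*pi_E
  pi_D = 1/5*pi_A + 1/5*pi_B + 2/15*pi_C + 1/5*pi_D + 1/3*pi_E
  pi_E = 1/5*pi_A + 2/15*pi_B + 1/15*pi_C + 1/15*pi_D + 1/15*pi_E
with normalization: pi_A + pi_B + pi_C + pi_D + pi_E = 1.

Using the first 4 balance equations plus normalization, the linear system A*pi = b is:
  [-11/15, 4/15, 1/15, 1/15, 1/5] . pi = 0
  [1/15, -14/15, 1/5, 2/5, 2/15] . pi = 0
  [4/15, 1/3, -7/15, 4/15, 4/15] . pi = 0
  [1/5, 1/5, 2/15, -4/5, 1/3] . pi = 0
  [1, 1, 1, 1, 1] . pi = 1

Solving yields:
  pi_A = 6241/42625
  pi_B = 723/3875
  pi_C = 16223/42625
  pi_D = 8004/42625
  pi_E = 4204/42625

Verification (pi * P):
  6241/42625*4/15 + 723/3875*4/15 + 16223/42625*1/15 + 8004/42625*1/15 + 4204/42625*1/5 = 6241/42625 = pi_A  (ok)
  6241/42625*1/15 + 723/3875*1/15 + 16223/42625*1/5 + 8004/42625*2/5 + 4204/42625*2/15 = 723/3875 = pi_B  (ok)
  6241/42625*4/15 + 723/3875*1/3 + 16223/42625*8/15 + 8004/42625*4/15 + 4204/42625*4/15 = 16223/42625 = pi_C  (ok)
  6241/42625*1/5 + 723/3875*1/5 + 16223/42625*2/15 + 8004/42625*1/5 + 4204/42625*1/3 = 8004/42625 = pi_D  (ok)
  6241/42625*1/5 + 723/3875*2/15 + 16223/42625*1/15 + 8004/42625*1/15 + 4204/42625*1/15 = 4204/42625 = pi_E  (ok)

Answer: 6241/42625 723/3875 16223/42625 8004/42625 4204/42625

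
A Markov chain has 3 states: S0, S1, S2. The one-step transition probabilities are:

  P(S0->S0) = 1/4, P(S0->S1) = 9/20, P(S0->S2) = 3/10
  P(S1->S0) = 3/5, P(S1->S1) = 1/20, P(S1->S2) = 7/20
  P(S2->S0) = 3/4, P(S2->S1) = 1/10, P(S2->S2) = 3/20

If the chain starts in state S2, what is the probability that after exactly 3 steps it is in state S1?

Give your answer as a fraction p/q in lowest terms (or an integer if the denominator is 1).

Computing P^3 by repeated multiplication:
P^1 =
  S0: [1/4, 9/20, 3/10]
  S1: [3/5, 1/20, 7/20]
  S2: [3/4, 1/10, 3/20]
P^2 =
  S0: [223/400, 33/200, 111/400]
  S1: [177/400, 123/400, 1/4]
  S2: [9/25, 143/400, 113/400]
P^3 =
  S0: [893/2000, 459/1600, 2133/8000]
  S1: [3861/8000, 479/2000, 2223/8000]
  S2: [4131/8000, 333/1600, 551/2000]

(P^3)[S2 -> S1] = 333/1600

Answer: 333/1600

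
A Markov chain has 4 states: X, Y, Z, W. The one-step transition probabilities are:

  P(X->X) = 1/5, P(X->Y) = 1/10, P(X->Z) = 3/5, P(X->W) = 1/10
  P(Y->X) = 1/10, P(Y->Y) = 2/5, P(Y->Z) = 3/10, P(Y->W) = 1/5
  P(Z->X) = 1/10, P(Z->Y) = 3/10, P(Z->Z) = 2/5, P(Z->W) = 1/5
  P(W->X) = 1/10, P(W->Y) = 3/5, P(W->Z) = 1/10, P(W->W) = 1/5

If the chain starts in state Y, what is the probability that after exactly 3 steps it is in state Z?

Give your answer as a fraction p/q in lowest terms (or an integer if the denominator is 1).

Computing P^3 by repeated multiplication:
P^1 =
  X: [1/5, 1/10, 3/5, 1/10]
  Y: [1/10, 2/5, 3/10, 1/5]
  Z: [1/10, 3/10, 2/5, 1/5]
  W: [1/10, 3/5, 1/10, 1/5]
P^2 =
  X: [3/25, 3/10, 2/5, 9/50]
  Y: [11/100, 19/50, 8/25, 19/100]
  Z: [11/100, 37/100, 33/100, 19/100]
  W: [11/100, 2/5, 3/10, 19/100]
P^3 =
  X: [14/125, 9/25, 17/50, 47/250]
  Y: [111/1000, 373/1000, 327/1000, 189/1000]
  Z: [111/1000, 93/250, 41/125, 189/1000]
  W: [111/1000, 3/8, 13/40, 189/1000]

(P^3)[Y -> Z] = 327/1000

Answer: 327/1000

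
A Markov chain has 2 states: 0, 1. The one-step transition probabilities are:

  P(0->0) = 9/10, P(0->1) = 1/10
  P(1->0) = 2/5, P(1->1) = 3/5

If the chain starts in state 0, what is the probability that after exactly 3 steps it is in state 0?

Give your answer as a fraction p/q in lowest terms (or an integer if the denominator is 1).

Computing P^3 by repeated multiplication:
P^1 =
  0: [9/10, 1/10]
  1: [2/5, 3/5]
P^2 =
  0: [17/20, 3/20]
  1: [3/5, 2/5]
P^3 =
  0: [33/40, 7/40]
  1: [7/10, 3/10]

(P^3)[0 -> 0] = 33/40

Answer: 33/40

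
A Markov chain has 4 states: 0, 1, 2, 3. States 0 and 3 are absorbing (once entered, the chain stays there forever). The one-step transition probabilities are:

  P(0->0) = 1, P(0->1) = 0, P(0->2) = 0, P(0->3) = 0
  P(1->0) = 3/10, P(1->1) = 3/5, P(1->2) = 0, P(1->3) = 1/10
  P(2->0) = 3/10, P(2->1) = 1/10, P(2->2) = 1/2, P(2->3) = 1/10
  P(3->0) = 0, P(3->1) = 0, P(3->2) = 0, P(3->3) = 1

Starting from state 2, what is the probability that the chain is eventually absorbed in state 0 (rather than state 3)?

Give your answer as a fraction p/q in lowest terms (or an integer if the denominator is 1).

Answer: 3/4

Derivation:
Let a_i = P(absorbed in 0 | start in state i).
Boundary conditions: a_0 = 1, a_3 = 0.
For each transient state i, a_i = sum_j P(i->j) * a_j:
  a_1 = 3/10*a_0 + 3/5*a_1 + 0*a_2 + 1/10*a_3
  a_2 = 3/10*a_0 + 1/10*a_1 + 1/2*a_2 + 1/10*a_3

Substituting a_0 = 1 and a_3 = 0, rearrange to (I - Q) a = r where r[i] = P(i -> 0):
  [2/5, 0] . (a_1, a_2) = 3/10
  [-1/10, 1/2] . (a_1, a_2) = 3/10

Solving yields:
  a_1 = 3/4
  a_2 = 3/4

Starting state is 2, so the absorption probability is a_2 = 3/4.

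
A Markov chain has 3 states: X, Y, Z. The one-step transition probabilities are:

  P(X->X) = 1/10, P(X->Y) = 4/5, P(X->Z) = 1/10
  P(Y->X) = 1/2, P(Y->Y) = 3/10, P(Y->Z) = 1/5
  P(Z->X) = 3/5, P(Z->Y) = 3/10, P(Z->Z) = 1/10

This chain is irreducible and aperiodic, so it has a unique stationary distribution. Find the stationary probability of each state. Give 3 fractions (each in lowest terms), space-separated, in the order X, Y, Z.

Answer: 57/155 15/31 23/155

Derivation:
The stationary distribution satisfies pi = pi * P, i.e.:
  pi_X = 1/10*pi_X + 1/2*pi_Y + 3/5*pi_Z
  pi_Y = 4/5*pi_X + 3/10*pi_Y + 3/10*pi_Z
  pi_Z = 1/10*pi_X + 1/5*pi_Y + 1/10*pi_Z
with normalization: pi_X + pi_Y + pi_Z = 1.

Using the first 2 balance equations plus normalization, the linear system A*pi = b is:
  [-9/10, 1/2, 3/5] . pi = 0
  [4/5, -7/10, 3/10] . pi = 0
  [1, 1, 1] . pi = 1

Solving yields:
  pi_X = 57/155
  pi_Y = 15/31
  pi_Z = 23/155

Verification (pi * P):
  57/155*1/10 + 15/31*1/2 + 23/155*3/5 = 57/155 = pi_X  (ok)
  57/155*4/5 + 15/31*3/10 + 23/155*3/10 = 15/31 = pi_Y  (ok)
  57/155*1/10 + 15/31*1/5 + 23/155*1/10 = 23/155 = pi_Z  (ok)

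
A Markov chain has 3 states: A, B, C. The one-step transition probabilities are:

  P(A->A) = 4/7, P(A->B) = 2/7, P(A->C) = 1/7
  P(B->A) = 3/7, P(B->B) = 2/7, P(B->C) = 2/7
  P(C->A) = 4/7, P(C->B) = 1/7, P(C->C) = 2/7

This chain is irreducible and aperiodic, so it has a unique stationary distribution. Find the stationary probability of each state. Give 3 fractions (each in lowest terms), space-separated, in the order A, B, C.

The stationary distribution satisfies pi = pi * P, i.e.:
  pi_A = 4/7*pi_A + 3/7*pi_B + 4/7*pi_C
  pi_B = 2/7*pi_A + 2/7*pi_B + 1/7*pi_C
  pi_C = 1/7*pi_A + 2/7*pi_B + 2/7*pi_C
with normalization: pi_A + pi_B + pi_C = 1.

Using the first 2 balance equations plus normalization, the linear system A*pi = b is:
  [-3/7, 3/7, 4/7] . pi = 0
  [2/7, -5/7, 1/7] . pi = 0
  [1, 1, 1] . pi = 1

Solving yields:
  pi_A = 23/43
  pi_B = 11/43
  pi_C = 9/43

Verification (pi * P):
  23/43*4/7 + 11/43*3/7 + 9/43*4/7 = 23/43 = pi_A  (ok)
  23/43*2/7 + 11/43*2/7 + 9/43*1/7 = 11/43 = pi_B  (ok)
  23/43*1/7 + 11/43*2/7 + 9/43*2/7 = 9/43 = pi_C  (ok)

Answer: 23/43 11/43 9/43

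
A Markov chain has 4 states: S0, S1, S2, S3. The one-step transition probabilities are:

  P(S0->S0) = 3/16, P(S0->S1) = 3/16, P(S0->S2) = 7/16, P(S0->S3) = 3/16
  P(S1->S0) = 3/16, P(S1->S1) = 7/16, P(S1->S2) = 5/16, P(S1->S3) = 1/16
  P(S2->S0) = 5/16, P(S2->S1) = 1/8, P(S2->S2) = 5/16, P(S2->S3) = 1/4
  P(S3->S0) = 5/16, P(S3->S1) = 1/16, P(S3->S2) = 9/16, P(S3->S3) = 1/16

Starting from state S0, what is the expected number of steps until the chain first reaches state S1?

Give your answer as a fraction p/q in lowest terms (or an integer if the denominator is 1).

Let h_i = expected steps to first reach S1 from state i.
Boundary: h_S1 = 0.
First-step equations for the other states:
  h_S0 = 1 + 3/16*h_S0 + 3/16*h_S1 + 7/16*h_S2 + 3/16*h_S3
  h_S2 = 1 + 5/16*h_S0 + 1/8*h_S1 + 5/16*h_S2 + 1/4*h_S3
  h_S3 = 1 + 5/16*h_S0 + 1/16*h_S1 + 9/16*h_S2 + 1/16*h_S3

Substituting h_S1 = 0 and rearranging gives the linear system (I - Q) h = 1:
  [13/16, -7/16, -3/16] . (h_S0, h_S2, h_S3) = 1
  [-5/16, 11/16, -1/4] . (h_S0, h_S2, h_S3) = 1
  [-5/16, -9/16, 15/16] . (h_S0, h_S2, h_S3) = 1

Solving yields:
  h_S0 = 644/89
  h_S2 = 684/89
  h_S3 = 720/89

Starting state is S0, so the expected hitting time is h_S0 = 644/89.

Answer: 644/89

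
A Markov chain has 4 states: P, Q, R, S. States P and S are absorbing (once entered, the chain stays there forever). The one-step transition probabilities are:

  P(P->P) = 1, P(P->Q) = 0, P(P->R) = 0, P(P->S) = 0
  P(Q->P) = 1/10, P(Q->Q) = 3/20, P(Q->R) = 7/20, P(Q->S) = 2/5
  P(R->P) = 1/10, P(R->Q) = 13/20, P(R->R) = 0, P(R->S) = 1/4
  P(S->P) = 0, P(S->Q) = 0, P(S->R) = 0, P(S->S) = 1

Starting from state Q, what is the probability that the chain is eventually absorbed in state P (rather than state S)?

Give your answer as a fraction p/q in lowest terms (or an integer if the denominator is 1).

Answer: 18/83

Derivation:
Let a_i = P(absorbed in P | start in state i).
Boundary conditions: a_P = 1, a_S = 0.
For each transient state i, a_i = sum_j P(i->j) * a_j:
  a_Q = 1/10*a_P + 3/20*a_Q + 7/20*a_R + 2/5*a_S
  a_R = 1/10*a_P + 13/20*a_Q + 0*a_R + 1/4*a_S

Substituting a_P = 1 and a_S = 0, rearrange to (I - Q) a = r where r[i] = P(i -> P):
  [17/20, -7/20] . (a_Q, a_R) = 1/10
  [-13/20, 1] . (a_Q, a_R) = 1/10

Solving yields:
  a_Q = 18/83
  a_R = 20/83

Starting state is Q, so the absorption probability is a_Q = 18/83.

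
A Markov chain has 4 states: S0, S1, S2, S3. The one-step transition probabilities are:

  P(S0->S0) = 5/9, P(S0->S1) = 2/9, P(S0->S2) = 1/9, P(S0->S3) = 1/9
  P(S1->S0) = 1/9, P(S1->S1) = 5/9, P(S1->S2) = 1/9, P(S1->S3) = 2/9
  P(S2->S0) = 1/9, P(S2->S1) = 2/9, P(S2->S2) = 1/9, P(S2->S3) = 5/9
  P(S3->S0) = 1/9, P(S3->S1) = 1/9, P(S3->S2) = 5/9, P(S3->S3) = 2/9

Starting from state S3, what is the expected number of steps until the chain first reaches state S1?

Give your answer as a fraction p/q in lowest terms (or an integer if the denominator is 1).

Let h_i = expected steps to first reach S1 from state i.
Boundary: h_S1 = 0.
First-step equations for the other states:
  h_S0 = 1 + 5/9*h_S0 + 2/9*h_S1 + 1/9*h_S2 + 1/9*h_S3
  h_S2 = 1 + 1/9*h_S0 + 2/9*h_S1 + 1/9*h_S2 + 5/9*h_S3
  h_S3 = 1 + 1/9*h_S0 + 1/9*h_S1 + 5/9*h_S2 + 2/9*h_S3

Substituting h_S1 = 0 and rearranging gives the linear system (I - Q) h = 1:
  [4/9, -1/9, -1/9] . (h_S0, h_S2, h_S3) = 1
  [-1/9, 8/9, -5/9] . (h_S0, h_S2, h_S3) = 1
  [-1/9, -5/9, 7/9] . (h_S0, h_S2, h_S3) = 1

Solving yields:
  h_S0 = 56/11
  h_S2 = 60/11
  h_S3 = 65/11

Starting state is S3, so the expected hitting time is h_S3 = 65/11.

Answer: 65/11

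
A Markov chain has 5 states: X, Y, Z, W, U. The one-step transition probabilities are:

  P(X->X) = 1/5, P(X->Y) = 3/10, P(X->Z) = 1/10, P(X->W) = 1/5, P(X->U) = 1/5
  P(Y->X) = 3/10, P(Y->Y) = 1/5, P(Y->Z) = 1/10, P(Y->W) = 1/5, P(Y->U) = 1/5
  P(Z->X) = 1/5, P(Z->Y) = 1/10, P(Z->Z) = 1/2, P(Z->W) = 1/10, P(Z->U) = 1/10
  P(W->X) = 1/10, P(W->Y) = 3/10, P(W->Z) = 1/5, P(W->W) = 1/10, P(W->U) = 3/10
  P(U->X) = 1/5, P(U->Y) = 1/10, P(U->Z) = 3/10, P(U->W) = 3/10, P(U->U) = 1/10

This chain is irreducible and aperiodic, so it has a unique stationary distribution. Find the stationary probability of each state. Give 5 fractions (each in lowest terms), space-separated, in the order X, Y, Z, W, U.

Answer: 20/99 15/77 16/63 11/63 11/63

Derivation:
The stationary distribution satisfies pi = pi * P, i.e.:
  pi_X = 1/5*pi_X + 3/10*pi_Y + 1/5*pi_Z + 1/10*pi_W + 1/5*pi_U
  pi_Y = 3/10*pi_X + 1/5*pi_Y + 1/10*pi_Z + 3/10*pi_W + 1/10*pi_U
  pi_Z = 1/10*pi_X + 1/10*pi_Y + 1/2*pi_Z + 1/5*pi_W + 3/10*pi_U
  pi_W = 1/5*pi_X + 1/5*pi_Y + 1/10*pi_Z + 1/10*pi_W + 3/10*pi_U
  pi_U = 1/5*pi_X + 1/5*pi_Y + 1/10*pi_Z + 3/10*pi_W + 1/10*pi_U
with normalization: pi_X + pi_Y + pi_Z + pi_W + pi_U = 1.

Using the first 4 balance equations plus normalization, the linear system A*pi = b is:
  [-4/5, 3/10, 1/5, 1/10, 1/5] . pi = 0
  [3/10, -4/5, 1/10, 3/10, 1/10] . pi = 0
  [1/10, 1/10, -1/2, 1/5, 3/10] . pi = 0
  [1/5, 1/5, 1/10, -9/10, 3/10] . pi = 0
  [1, 1, 1, 1, 1] . pi = 1

Solving yields:
  pi_X = 20/99
  pi_Y = 15/77
  pi_Z = 16/63
  pi_W = 11/63
  pi_U = 11/63

Verification (pi * P):
  20/99*1/5 + 15/77*3/10 + 16/63*1/5 + 11/63*1/10 + 11/63*1/5 = 20/99 = pi_X  (ok)
  20/99*3/10 + 15/77*1/5 + 16/63*1/10 + 11/63*3/10 + 11/63*1/10 = 15/77 = pi_Y  (ok)
  20/99*1/10 + 15/77*1/10 + 16/63*1/2 + 11/63*1/5 + 11/63*3/10 = 16/63 = pi_Z  (ok)
  20/99*1/5 + 15/77*1/5 + 16/63*1/10 + 11/63*1/10 + 11/63*3/10 = 11/63 = pi_W  (ok)
  20/99*1/5 + 15/77*1/5 + 16/63*1/10 + 11/63*3/10 + 11/63*1/10 = 11/63 = pi_U  (ok)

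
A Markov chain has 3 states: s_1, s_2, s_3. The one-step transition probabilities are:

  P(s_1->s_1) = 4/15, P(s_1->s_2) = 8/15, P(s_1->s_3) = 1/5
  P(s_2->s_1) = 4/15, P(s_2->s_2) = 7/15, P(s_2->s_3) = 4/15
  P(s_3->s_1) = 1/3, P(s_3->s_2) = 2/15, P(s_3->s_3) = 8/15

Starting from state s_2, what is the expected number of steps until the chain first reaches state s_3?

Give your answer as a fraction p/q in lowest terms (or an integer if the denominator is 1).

Answer: 225/56

Derivation:
Let h_i = expected steps to first reach s_3 from state i.
Boundary: h_s_3 = 0.
First-step equations for the other states:
  h_s_1 = 1 + 4/15*h_s_1 + 8/15*h_s_2 + 1/5*h_s_3
  h_s_2 = 1 + 4/15*h_s_1 + 7/15*h_s_2 + 4/15*h_s_3

Substituting h_s_3 = 0 and rearranging gives the linear system (I - Q) h = 1:
  [11/15, -8/15] . (h_s_1, h_s_2) = 1
  [-4/15, 8/15] . (h_s_1, h_s_2) = 1

Solving yields:
  h_s_1 = 30/7
  h_s_2 = 225/56

Starting state is s_2, so the expected hitting time is h_s_2 = 225/56.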